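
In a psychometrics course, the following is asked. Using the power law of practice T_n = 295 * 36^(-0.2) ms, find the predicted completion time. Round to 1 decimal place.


T_n = 295 * 36^(-0.2)
36^(-0.2) = 0.488359
T_n = 295 * 0.488359
= 144.1 ms


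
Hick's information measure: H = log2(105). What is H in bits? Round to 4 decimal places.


H = log2(n)
H = log2(105)
= 6.7142


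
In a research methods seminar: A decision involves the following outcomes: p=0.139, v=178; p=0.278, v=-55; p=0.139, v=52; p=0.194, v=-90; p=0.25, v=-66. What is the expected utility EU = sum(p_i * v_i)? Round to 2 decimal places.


EU = sum(p_i * v_i)
0.139 * 178 = 24.742
0.278 * -55 = -15.29
0.139 * 52 = 7.228
0.194 * -90 = -17.46
0.25 * -66 = -16.5
EU = 24.742 + -15.29 + 7.228 + -17.46 + -16.5
= -17.28


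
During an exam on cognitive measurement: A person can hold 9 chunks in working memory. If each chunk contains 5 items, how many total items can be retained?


Total items = chunks * items_per_chunk
= 9 * 5
= 45


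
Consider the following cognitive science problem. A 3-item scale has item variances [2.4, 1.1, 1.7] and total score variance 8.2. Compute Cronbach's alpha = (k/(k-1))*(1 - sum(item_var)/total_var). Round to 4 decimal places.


alpha = (k/(k-1)) * (1 - sum(s_i^2)/s_total^2)
sum(item variances) = 5.2
k/(k-1) = 3/2 = 1.5
1 - 5.2/8.2 = 1 - 0.634146 = 0.365854
alpha = 1.5 * 0.365854
= 0.5488


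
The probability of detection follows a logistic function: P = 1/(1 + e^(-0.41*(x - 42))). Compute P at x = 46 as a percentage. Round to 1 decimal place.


P(x) = 1/(1 + e^(-0.41*(46 - 42)))
Exponent = -0.41 * 4 = -1.64
e^(-1.64) = 0.19398
P = 1/(1 + 0.19398) = 0.837535
Percentage = 83.8


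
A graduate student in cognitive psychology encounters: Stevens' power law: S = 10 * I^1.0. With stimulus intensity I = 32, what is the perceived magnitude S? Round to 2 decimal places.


S = 10 * 32^1.0
32^1.0 = 32.0
S = 10 * 32.0
= 320.00


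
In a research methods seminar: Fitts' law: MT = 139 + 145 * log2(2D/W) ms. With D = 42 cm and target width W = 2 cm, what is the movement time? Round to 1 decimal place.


MT = 139 + 145 * log2(2*42/2)
2D/W = 42.0
log2(42.0) = 5.3923
MT = 139 + 145 * 5.3923
= 920.9 ms


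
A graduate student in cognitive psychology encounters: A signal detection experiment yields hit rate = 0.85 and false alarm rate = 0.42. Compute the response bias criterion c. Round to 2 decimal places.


c = -0.5 * (z(HR) + z(FAR))
z(0.85) = 1.0364
z(0.42) = -0.2019
c = -0.5 * (1.0364 + -0.2019)
= -0.5 * 0.8345
= -0.42


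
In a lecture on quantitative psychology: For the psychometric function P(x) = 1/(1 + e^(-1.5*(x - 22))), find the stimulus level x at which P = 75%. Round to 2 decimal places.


At P = 0.75: 0.75 = 1/(1 + e^(-k*(x-x0)))
Solving: e^(-k*(x-x0)) = 1/3
x = x0 + ln(3)/k
ln(3) = 1.0986
x = 22 + 1.0986/1.5
= 22 + 0.7324
= 22.73


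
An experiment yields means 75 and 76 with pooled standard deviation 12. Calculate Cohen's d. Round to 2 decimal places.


Cohen's d = (M1 - M2) / S_pooled
= (75 - 76) / 12
= -1 / 12
= -0.08


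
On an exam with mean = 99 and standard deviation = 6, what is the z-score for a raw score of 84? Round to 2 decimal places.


z = (X - mu) / sigma
= (84 - 99) / 6
= -15 / 6
= -2.50


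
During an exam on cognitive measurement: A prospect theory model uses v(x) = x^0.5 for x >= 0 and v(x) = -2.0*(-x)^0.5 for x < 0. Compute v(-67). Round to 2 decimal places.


Since x = -67 < 0, use v(x) = -lambda*(-x)^alpha
(-x) = 67
67^0.5 = 8.1854
v(-67) = -2.0 * 8.1854
= -16.37


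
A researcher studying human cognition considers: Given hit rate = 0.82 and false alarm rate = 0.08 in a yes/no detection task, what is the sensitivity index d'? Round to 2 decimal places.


d' = z(HR) - z(FAR)
z(0.82) = 0.9154
z(0.08) = -1.4051
d' = 0.9154 - -1.4051
= 2.32


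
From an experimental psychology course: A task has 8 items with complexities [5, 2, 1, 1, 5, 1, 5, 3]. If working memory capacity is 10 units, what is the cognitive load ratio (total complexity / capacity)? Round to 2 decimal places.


Total complexity = 5 + 2 + 1 + 1 + 5 + 1 + 5 + 3 = 23
Load = total / capacity = 23 / 10
= 2.30


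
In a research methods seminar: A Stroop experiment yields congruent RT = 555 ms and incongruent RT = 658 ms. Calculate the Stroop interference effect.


Stroop effect = RT(incongruent) - RT(congruent)
= 658 - 555
= 103 ms


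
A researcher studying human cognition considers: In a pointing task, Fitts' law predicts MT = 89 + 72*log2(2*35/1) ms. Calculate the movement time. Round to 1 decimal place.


MT = 89 + 72 * log2(2*35/1)
2D/W = 70.0
log2(70.0) = 6.1293
MT = 89 + 72 * 6.1293
= 530.3 ms


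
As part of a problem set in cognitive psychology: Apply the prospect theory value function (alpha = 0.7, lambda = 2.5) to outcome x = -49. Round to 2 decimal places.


Since x = -49 < 0, use v(x) = -lambda*(-x)^alpha
(-x) = 49
49^0.7 = 15.2453
v(-49) = -2.5 * 15.2453
= -38.11


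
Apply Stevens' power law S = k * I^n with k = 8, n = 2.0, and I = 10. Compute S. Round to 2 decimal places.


S = 8 * 10^2.0
10^2.0 = 100.0
S = 8 * 100.0
= 800.00


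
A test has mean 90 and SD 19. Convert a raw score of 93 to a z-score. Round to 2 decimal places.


z = (X - mu) / sigma
= (93 - 90) / 19
= 3 / 19
= 0.16


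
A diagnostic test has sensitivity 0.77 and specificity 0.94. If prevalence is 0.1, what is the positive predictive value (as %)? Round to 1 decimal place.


PPV = (sens * prev) / (sens * prev + (1-spec) * (1-prev))
Numerator = 0.77 * 0.1 = 0.077
P(positive and no disease) = (1 - spec) * (1 - prev) = (1 - 0.94) * (1 - 0.1) = 0.054
Denominator = 0.077 + 0.054 = 0.131
PPV = 0.077 / 0.131 = 0.587786
As percentage = 58.8


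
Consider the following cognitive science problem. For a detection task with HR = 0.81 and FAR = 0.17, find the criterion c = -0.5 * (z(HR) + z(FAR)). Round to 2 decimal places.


c = -0.5 * (z(HR) + z(FAR))
z(0.81) = 0.8779
z(0.17) = -0.9542
c = -0.5 * (0.8779 + -0.9542)
= -0.5 * -0.0763
= 0.04


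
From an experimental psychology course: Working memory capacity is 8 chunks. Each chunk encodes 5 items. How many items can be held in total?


Total items = chunks * items_per_chunk
= 8 * 5
= 40


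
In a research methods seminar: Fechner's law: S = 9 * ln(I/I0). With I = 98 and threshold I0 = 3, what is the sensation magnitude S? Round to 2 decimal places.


S = 9 * ln(98/3)
I/I0 = 32.666667
ln(32.666667) = 3.4864
S = 9 * 3.4864
= 31.38


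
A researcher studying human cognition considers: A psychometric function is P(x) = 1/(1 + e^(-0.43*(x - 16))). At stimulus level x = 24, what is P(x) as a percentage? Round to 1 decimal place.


P(x) = 1/(1 + e^(-0.43*(24 - 16)))
Exponent = -0.43 * 8 = -3.44
e^(-3.44) = 0.032065
P = 1/(1 + 0.032065) = 0.968931
Percentage = 96.9


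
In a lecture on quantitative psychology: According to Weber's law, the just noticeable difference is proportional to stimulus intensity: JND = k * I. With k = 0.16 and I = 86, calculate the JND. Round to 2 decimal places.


JND = k * I
JND = 0.16 * 86
= 13.76


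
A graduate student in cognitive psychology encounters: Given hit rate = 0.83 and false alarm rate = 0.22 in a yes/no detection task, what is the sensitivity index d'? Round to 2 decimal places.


d' = z(HR) - z(FAR)
z(0.83) = 0.9542
z(0.22) = -0.7722
d' = 0.9542 - -0.7722
= 1.73


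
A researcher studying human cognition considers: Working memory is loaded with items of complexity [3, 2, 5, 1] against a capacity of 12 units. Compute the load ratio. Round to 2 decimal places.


Total complexity = 3 + 2 + 5 + 1 = 11
Load = total / capacity = 11 / 12
= 0.92


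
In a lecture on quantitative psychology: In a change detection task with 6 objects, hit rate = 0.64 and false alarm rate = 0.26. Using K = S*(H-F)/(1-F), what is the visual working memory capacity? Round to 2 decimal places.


K = S * (H - F) / (1 - F)
H - F = 0.38
1 - F = 0.74
K = 6 * 0.38 / 0.74
= 3.08


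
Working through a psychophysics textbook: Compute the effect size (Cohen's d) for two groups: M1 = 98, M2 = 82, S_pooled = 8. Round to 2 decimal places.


Cohen's d = (M1 - M2) / S_pooled
= (98 - 82) / 8
= 16 / 8
= 2.00


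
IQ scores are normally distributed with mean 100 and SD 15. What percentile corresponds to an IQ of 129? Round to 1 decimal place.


z = (IQ - mean) / SD
z = (129 - 100) / 15 = 1.9333
Percentile = Phi(1.9333) * 100
Phi(1.9333) = 0.9734
= 97.3


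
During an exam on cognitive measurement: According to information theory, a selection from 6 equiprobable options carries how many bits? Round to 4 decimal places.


H = log2(n)
H = log2(6)
= 2.5850


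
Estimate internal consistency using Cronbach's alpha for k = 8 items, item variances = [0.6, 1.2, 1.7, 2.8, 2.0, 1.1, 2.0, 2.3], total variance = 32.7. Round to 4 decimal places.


alpha = (k/(k-1)) * (1 - sum(s_i^2)/s_total^2)
sum(item variances) = 13.7
k/(k-1) = 8/7 = 1.142857
1 - 13.7/32.7 = 1 - 0.41896 = 0.58104
alpha = 1.142857 * 0.58104
= 0.6640


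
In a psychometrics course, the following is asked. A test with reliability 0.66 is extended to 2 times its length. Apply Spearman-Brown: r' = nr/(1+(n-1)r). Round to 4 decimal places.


r_new = n*r / (1 + (n-1)*r)
Numerator = 2 * 0.66 = 1.32
Denominator = 1 + 1 * 0.66 = 1.66
r_new = 1.32 / 1.66
= 0.7952


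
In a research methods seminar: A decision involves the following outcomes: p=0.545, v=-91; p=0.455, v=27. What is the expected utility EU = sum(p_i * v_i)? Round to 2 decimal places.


EU = sum(p_i * v_i)
0.545 * -91 = -49.595
0.455 * 27 = 12.285
EU = -49.595 + 12.285
= -37.31


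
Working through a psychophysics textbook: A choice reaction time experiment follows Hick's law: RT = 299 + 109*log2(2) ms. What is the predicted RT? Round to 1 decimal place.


RT = 299 + 109 * log2(2)
log2(2) = 1.0
RT = 299 + 109 * 1.0
= 299 + 109.0
= 408.0 ms


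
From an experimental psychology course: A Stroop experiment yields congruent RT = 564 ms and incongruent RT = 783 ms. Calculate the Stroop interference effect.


Stroop effect = RT(incongruent) - RT(congruent)
= 783 - 564
= 219 ms


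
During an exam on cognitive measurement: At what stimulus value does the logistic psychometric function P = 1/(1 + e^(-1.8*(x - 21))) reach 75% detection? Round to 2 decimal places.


At P = 0.75: 0.75 = 1/(1 + e^(-k*(x-x0)))
Solving: e^(-k*(x-x0)) = 1/3
x = x0 + ln(3)/k
ln(3) = 1.0986
x = 21 + 1.0986/1.8
= 21 + 0.6103
= 21.61


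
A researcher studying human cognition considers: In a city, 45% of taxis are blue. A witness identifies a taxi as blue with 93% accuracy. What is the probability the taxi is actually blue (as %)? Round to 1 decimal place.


P(blue | says blue) = P(says blue | blue)*P(blue) / [P(says blue | blue)*P(blue) + P(says blue | not blue)*P(not blue)]
Numerator = 0.93 * 0.45 = 0.4185
False identification = 0.07 * 0.55 = 0.0385
P = 0.4185 / (0.4185 + 0.0385)
= 0.4185 / 0.457
As percentage = 91.6


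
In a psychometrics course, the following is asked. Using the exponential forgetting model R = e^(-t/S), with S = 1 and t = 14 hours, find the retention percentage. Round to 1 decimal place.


R = e^(-t/S)
-t/S = -14/1 = -14.0
R = e^(-14.0) = 1e-06
Percentage = 1e-06 * 100
= 0.0


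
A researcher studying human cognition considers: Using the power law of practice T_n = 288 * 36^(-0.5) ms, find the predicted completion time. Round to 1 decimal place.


T_n = 288 * 36^(-0.5)
36^(-0.5) = 0.166667
T_n = 288 * 0.166667
= 48.0 ms


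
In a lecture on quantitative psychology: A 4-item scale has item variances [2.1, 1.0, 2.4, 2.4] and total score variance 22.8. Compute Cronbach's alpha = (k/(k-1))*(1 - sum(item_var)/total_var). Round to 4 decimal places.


alpha = (k/(k-1)) * (1 - sum(s_i^2)/s_total^2)
sum(item variances) = 7.9
k/(k-1) = 4/3 = 1.333333
1 - 7.9/22.8 = 1 - 0.346491 = 0.653509
alpha = 1.333333 * 0.653509
= 0.8713


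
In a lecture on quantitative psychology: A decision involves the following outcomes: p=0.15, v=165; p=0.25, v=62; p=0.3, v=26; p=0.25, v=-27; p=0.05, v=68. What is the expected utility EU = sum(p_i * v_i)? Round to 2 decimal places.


EU = sum(p_i * v_i)
0.15 * 165 = 24.75
0.25 * 62 = 15.5
0.3 * 26 = 7.8
0.25 * -27 = -6.75
0.05 * 68 = 3.4
EU = 24.75 + 15.5 + 7.8 + -6.75 + 3.4
= 44.70


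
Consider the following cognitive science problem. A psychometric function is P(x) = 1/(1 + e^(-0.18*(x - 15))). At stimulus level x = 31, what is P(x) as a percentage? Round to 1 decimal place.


P(x) = 1/(1 + e^(-0.18*(31 - 15)))
Exponent = -0.18 * 16 = -2.88
e^(-2.88) = 0.056135
P = 1/(1 + 0.056135) = 0.946849
Percentage = 94.7


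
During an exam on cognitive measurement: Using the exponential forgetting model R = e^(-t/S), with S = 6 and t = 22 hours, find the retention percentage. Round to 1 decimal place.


R = e^(-t/S)
-t/S = -22/6 = -3.666667
R = e^(-3.666667) = 0.025562
Percentage = 0.025562 * 100
= 2.6


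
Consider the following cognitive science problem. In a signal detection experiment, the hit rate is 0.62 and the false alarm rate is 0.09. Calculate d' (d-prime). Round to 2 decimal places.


d' = z(HR) - z(FAR)
z(0.62) = 0.3055
z(0.09) = -1.3408
d' = 0.3055 - -1.3408
= 1.65


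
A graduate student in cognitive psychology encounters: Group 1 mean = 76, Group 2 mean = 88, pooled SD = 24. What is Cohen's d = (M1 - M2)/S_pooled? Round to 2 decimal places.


Cohen's d = (M1 - M2) / S_pooled
= (76 - 88) / 24
= -12 / 24
= -0.50


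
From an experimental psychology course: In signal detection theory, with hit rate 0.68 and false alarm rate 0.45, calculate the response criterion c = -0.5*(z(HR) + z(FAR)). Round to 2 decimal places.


c = -0.5 * (z(HR) + z(FAR))
z(0.68) = 0.4677
z(0.45) = -0.1257
c = -0.5 * (0.4677 + -0.1257)
= -0.5 * 0.342
= -0.17


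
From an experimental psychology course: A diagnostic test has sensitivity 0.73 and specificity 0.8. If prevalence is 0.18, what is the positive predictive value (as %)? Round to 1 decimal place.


PPV = (sens * prev) / (sens * prev + (1-spec) * (1-prev))
Numerator = 0.73 * 0.18 = 0.1314
P(positive and no disease) = (1 - spec) * (1 - prev) = (1 - 0.8) * (1 - 0.18) = 0.164
Denominator = 0.1314 + 0.164 = 0.2954
PPV = 0.1314 / 0.2954 = 0.444821
As percentage = 44.5


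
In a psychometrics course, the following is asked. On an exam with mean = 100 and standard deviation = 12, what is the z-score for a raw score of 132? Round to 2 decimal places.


z = (X - mu) / sigma
= (132 - 100) / 12
= 32 / 12
= 2.67


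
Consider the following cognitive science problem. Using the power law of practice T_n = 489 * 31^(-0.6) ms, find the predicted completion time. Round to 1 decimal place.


T_n = 489 * 31^(-0.6)
31^(-0.6) = 0.127404
T_n = 489 * 0.127404
= 62.3 ms


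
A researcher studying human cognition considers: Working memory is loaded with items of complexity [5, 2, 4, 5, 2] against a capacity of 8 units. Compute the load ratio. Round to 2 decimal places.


Total complexity = 5 + 2 + 4 + 5 + 2 = 18
Load = total / capacity = 18 / 8
= 2.25


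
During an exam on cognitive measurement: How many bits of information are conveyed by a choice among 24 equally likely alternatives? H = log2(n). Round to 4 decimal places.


H = log2(n)
H = log2(24)
= 4.5850


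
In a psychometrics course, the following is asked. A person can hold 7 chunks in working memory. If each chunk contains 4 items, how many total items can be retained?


Total items = chunks * items_per_chunk
= 7 * 4
= 28


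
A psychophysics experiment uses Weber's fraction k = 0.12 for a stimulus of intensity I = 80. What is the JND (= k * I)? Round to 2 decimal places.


JND = k * I
JND = 0.12 * 80
= 9.60


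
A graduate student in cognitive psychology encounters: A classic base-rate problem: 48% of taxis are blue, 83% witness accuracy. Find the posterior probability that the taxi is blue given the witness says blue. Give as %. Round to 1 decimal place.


P(blue | says blue) = P(says blue | blue)*P(blue) / [P(says blue | blue)*P(blue) + P(says blue | not blue)*P(not blue)]
Numerator = 0.83 * 0.48 = 0.3984
False identification = 0.17 * 0.52 = 0.0884
P = 0.3984 / (0.3984 + 0.0884)
= 0.3984 / 0.4868
As percentage = 81.8


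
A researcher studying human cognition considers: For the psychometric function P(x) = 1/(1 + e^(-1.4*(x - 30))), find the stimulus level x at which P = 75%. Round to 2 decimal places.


At P = 0.75: 0.75 = 1/(1 + e^(-k*(x-x0)))
Solving: e^(-k*(x-x0)) = 1/3
x = x0 + ln(3)/k
ln(3) = 1.0986
x = 30 + 1.0986/1.4
= 30 + 0.7847
= 30.78


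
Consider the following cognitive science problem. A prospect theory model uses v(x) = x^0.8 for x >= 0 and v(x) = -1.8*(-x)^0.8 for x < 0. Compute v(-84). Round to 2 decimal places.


Since x = -84 < 0, use v(x) = -lambda*(-x)^alpha
(-x) = 84
84^0.8 = 34.6277
v(-84) = -1.8 * 34.6277
= -62.33


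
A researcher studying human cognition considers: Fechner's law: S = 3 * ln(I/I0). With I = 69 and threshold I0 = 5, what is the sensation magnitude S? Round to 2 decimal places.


S = 3 * ln(69/5)
I/I0 = 13.8
ln(13.8) = 2.6247
S = 3 * 2.6247
= 7.87


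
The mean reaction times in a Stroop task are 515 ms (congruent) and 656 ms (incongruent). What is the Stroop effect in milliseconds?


Stroop effect = RT(incongruent) - RT(congruent)
= 656 - 515
= 141 ms


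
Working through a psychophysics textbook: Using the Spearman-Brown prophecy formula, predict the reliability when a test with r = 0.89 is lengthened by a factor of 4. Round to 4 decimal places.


r_new = n*r / (1 + (n-1)*r)
Numerator = 4 * 0.89 = 3.56
Denominator = 1 + 3 * 0.89 = 3.67
r_new = 3.56 / 3.67
= 0.9700


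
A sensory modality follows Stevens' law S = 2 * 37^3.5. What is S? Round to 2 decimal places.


S = 2 * 37^3.5
37^3.5 = 308110.1704
S = 2 * 308110.1704
= 616220.34


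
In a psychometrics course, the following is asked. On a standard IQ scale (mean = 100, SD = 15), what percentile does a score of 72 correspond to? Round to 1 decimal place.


z = (IQ - mean) / SD
z = (72 - 100) / 15 = -1.8667
Percentile = Phi(-1.8667) * 100
Phi(-1.8667) = 0.030972
= 3.1


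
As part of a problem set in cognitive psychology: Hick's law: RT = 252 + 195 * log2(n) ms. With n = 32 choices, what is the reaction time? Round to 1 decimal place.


RT = 252 + 195 * log2(32)
log2(32) = 5.0
RT = 252 + 195 * 5.0
= 252 + 975.0
= 1227.0 ms


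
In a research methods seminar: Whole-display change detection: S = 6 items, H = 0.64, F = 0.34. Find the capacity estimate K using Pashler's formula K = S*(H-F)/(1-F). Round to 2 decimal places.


K = S * (H - F) / (1 - F)
H - F = 0.3
1 - F = 0.66
K = 6 * 0.3 / 0.66
= 2.73


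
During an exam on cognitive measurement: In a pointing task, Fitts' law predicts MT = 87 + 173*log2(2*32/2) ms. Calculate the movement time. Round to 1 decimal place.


MT = 87 + 173 * log2(2*32/2)
2D/W = 32.0
log2(32.0) = 5.0
MT = 87 + 173 * 5.0
= 952.0 ms


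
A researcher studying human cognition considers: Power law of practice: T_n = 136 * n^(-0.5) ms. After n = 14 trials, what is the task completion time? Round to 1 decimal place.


T_n = 136 * 14^(-0.5)
14^(-0.5) = 0.267261
T_n = 136 * 0.267261
= 36.3 ms


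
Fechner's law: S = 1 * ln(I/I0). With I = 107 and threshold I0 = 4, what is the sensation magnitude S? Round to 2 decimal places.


S = 1 * ln(107/4)
I/I0 = 26.75
ln(26.75) = 3.2865
S = 1 * 3.2865
= 3.29


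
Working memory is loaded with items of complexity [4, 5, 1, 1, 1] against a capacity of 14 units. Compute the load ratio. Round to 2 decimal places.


Total complexity = 4 + 5 + 1 + 1 + 1 = 12
Load = total / capacity = 12 / 14
= 0.86


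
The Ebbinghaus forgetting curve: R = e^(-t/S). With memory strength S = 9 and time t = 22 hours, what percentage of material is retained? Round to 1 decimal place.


R = e^(-t/S)
-t/S = -22/9 = -2.444444
R = e^(-2.444444) = 0.086774
Percentage = 0.086774 * 100
= 8.7


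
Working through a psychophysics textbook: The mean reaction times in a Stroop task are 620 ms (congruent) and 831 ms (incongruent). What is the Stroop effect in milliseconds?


Stroop effect = RT(incongruent) - RT(congruent)
= 831 - 620
= 211 ms


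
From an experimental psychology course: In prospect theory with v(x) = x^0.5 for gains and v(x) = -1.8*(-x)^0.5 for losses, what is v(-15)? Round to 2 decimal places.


Since x = -15 < 0, use v(x) = -lambda*(-x)^alpha
(-x) = 15
15^0.5 = 3.873
v(-15) = -1.8 * 3.873
= -6.97


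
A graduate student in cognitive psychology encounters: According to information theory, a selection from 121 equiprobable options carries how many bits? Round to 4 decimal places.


H = log2(n)
H = log2(121)
= 6.9189


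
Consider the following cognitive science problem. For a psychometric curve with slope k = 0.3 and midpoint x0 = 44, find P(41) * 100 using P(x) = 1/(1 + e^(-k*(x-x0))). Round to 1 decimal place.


P(x) = 1/(1 + e^(-0.3*(41 - 44)))
Exponent = -0.3 * -3 = 0.9
e^(0.9) = 2.459603
P = 1/(1 + 2.459603) = 0.289051
Percentage = 28.9


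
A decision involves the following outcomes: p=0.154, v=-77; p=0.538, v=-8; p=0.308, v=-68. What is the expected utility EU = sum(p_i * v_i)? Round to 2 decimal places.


EU = sum(p_i * v_i)
0.154 * -77 = -11.858
0.538 * -8 = -4.304
0.308 * -68 = -20.944
EU = -11.858 + -4.304 + -20.944
= -37.11


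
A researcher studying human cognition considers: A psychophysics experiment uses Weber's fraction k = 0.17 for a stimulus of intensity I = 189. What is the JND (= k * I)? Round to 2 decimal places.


JND = k * I
JND = 0.17 * 189
= 32.13


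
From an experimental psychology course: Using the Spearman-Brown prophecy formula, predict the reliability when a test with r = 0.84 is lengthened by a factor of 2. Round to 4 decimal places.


r_new = n*r / (1 + (n-1)*r)
Numerator = 2 * 0.84 = 1.68
Denominator = 1 + 1 * 0.84 = 1.84
r_new = 1.68 / 1.84
= 0.9130


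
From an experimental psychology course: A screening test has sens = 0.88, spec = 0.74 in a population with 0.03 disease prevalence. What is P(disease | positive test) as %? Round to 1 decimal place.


PPV = (sens * prev) / (sens * prev + (1-spec) * (1-prev))
Numerator = 0.88 * 0.03 = 0.0264
P(positive and no disease) = (1 - spec) * (1 - prev) = (1 - 0.74) * (1 - 0.03) = 0.2522
Denominator = 0.0264 + 0.2522 = 0.2786
PPV = 0.0264 / 0.2786 = 0.09476
As percentage = 9.5


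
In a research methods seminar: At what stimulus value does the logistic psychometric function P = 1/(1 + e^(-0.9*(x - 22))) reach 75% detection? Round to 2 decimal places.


At P = 0.75: 0.75 = 1/(1 + e^(-k*(x-x0)))
Solving: e^(-k*(x-x0)) = 1/3
x = x0 + ln(3)/k
ln(3) = 1.0986
x = 22 + 1.0986/0.9
= 22 + 1.2207
= 23.22


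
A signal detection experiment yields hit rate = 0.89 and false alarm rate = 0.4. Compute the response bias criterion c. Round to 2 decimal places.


c = -0.5 * (z(HR) + z(FAR))
z(0.89) = 1.2265
z(0.4) = -0.2533
c = -0.5 * (1.2265 + -0.2533)
= -0.5 * 0.9732
= -0.49


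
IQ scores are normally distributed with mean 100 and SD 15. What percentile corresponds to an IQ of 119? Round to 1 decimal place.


z = (IQ - mean) / SD
z = (119 - 100) / 15 = 1.2667
Percentile = Phi(1.2667) * 100
Phi(1.2667) = 0.897369
= 89.7


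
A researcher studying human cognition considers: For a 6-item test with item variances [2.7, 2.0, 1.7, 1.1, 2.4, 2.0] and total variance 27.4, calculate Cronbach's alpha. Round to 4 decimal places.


alpha = (k/(k-1)) * (1 - sum(s_i^2)/s_total^2)
sum(item variances) = 11.9
k/(k-1) = 6/5 = 1.2
1 - 11.9/27.4 = 1 - 0.434307 = 0.565693
alpha = 1.2 * 0.565693
= 0.6788


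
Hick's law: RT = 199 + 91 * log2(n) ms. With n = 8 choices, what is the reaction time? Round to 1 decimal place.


RT = 199 + 91 * log2(8)
log2(8) = 3.0
RT = 199 + 91 * 3.0
= 199 + 273.0
= 472.0 ms


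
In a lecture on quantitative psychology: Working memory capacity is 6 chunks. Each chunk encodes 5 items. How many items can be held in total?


Total items = chunks * items_per_chunk
= 6 * 5
= 30


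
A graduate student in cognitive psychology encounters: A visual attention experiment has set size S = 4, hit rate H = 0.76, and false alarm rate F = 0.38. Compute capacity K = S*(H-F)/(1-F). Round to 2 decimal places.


K = S * (H - F) / (1 - F)
H - F = 0.38
1 - F = 0.62
K = 4 * 0.38 / 0.62
= 2.45


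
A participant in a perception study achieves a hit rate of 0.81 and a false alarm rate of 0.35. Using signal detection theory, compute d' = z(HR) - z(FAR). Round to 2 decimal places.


d' = z(HR) - z(FAR)
z(0.81) = 0.8779
z(0.35) = -0.3853
d' = 0.8779 - -0.3853
= 1.26


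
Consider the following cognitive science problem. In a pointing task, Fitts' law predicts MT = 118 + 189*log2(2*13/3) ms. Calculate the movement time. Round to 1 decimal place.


MT = 118 + 189 * log2(2*13/3)
2D/W = 8.666667
log2(8.666667) = 3.1155
MT = 118 + 189 * 3.1155
= 706.8 ms


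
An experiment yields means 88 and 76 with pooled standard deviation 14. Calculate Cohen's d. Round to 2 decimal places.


Cohen's d = (M1 - M2) / S_pooled
= (88 - 76) / 14
= 12 / 14
= 0.86


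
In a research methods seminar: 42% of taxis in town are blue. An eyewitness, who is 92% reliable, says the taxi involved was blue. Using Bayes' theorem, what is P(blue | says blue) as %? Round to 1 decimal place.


P(blue | says blue) = P(says blue | blue)*P(blue) / [P(says blue | blue)*P(blue) + P(says blue | not blue)*P(not blue)]
Numerator = 0.92 * 0.42 = 0.3864
False identification = 0.08 * 0.58 = 0.0464
P = 0.3864 / (0.3864 + 0.0464)
= 0.3864 / 0.4328
As percentage = 89.3


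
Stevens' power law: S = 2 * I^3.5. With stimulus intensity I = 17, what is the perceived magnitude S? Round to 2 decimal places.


S = 2 * 17^3.5
17^3.5 = 20256.8179
S = 2 * 20256.8179
= 40513.64


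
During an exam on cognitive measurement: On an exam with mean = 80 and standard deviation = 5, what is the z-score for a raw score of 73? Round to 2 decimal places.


z = (X - mu) / sigma
= (73 - 80) / 5
= -7 / 5
= -1.40


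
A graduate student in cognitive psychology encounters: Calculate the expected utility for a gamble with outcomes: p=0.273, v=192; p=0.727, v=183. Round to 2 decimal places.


EU = sum(p_i * v_i)
0.273 * 192 = 52.416
0.727 * 183 = 133.041
EU = 52.416 + 133.041
= 185.46


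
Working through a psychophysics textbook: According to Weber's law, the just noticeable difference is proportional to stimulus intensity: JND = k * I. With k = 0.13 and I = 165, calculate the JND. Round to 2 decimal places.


JND = k * I
JND = 0.13 * 165
= 21.45


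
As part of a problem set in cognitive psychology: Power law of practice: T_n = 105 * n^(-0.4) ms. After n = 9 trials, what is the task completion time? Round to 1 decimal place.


T_n = 105 * 9^(-0.4)
9^(-0.4) = 0.415244
T_n = 105 * 0.415244
= 43.6 ms


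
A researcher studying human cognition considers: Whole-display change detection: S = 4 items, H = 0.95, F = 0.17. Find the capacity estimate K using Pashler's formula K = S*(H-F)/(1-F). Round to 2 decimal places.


K = S * (H - F) / (1 - F)
H - F = 0.78
1 - F = 0.83
K = 4 * 0.78 / 0.83
= 3.76


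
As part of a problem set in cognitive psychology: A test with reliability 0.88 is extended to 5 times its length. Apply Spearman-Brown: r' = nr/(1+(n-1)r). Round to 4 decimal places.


r_new = n*r / (1 + (n-1)*r)
Numerator = 5 * 0.88 = 4.4
Denominator = 1 + 4 * 0.88 = 4.52
r_new = 4.4 / 4.52
= 0.9735


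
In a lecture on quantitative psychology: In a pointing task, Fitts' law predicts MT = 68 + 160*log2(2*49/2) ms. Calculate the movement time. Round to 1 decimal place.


MT = 68 + 160 * log2(2*49/2)
2D/W = 49.0
log2(49.0) = 5.6147
MT = 68 + 160 * 5.6147
= 966.4 ms


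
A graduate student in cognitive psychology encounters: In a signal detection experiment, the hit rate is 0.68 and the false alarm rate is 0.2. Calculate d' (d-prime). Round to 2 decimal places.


d' = z(HR) - z(FAR)
z(0.68) = 0.4677
z(0.2) = -0.8416
d' = 0.4677 - -0.8416
= 1.31


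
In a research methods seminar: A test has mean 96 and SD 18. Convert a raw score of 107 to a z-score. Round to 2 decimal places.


z = (X - mu) / sigma
= (107 - 96) / 18
= 11 / 18
= 0.61


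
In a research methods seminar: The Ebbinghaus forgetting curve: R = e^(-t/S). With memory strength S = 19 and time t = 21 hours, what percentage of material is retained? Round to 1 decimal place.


R = e^(-t/S)
-t/S = -21/19 = -1.105263
R = e^(-1.105263) = 0.331124
Percentage = 0.331124 * 100
= 33.1


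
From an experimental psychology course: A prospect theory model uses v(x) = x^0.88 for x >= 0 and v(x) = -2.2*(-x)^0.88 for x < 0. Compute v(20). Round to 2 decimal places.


Since x = 20 >= 0, use v(x) = x^0.88
20^0.88 = 13.9607
v(20) = 13.96


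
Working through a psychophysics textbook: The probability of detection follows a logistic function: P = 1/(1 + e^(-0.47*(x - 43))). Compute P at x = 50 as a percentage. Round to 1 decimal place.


P(x) = 1/(1 + e^(-0.47*(50 - 43)))
Exponent = -0.47 * 7 = -3.29
e^(-3.29) = 0.037254
P = 1/(1 + 0.037254) = 0.964084
Percentage = 96.4


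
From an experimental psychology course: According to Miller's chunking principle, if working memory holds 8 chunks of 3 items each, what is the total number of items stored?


Total items = chunks * items_per_chunk
= 8 * 3
= 24


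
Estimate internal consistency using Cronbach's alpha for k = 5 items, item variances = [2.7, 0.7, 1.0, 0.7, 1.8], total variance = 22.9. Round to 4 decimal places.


alpha = (k/(k-1)) * (1 - sum(s_i^2)/s_total^2)
sum(item variances) = 6.9
k/(k-1) = 5/4 = 1.25
1 - 6.9/22.9 = 1 - 0.30131 = 0.69869
alpha = 1.25 * 0.69869
= 0.8734


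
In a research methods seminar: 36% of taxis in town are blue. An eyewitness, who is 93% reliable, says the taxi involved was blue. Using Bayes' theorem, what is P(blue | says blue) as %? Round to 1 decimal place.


P(blue | says blue) = P(says blue | blue)*P(blue) / [P(says blue | blue)*P(blue) + P(says blue | not blue)*P(not blue)]
Numerator = 0.93 * 0.36 = 0.3348
False identification = 0.07 * 0.64 = 0.0448
P = 0.3348 / (0.3348 + 0.0448)
= 0.3348 / 0.3796
As percentage = 88.2


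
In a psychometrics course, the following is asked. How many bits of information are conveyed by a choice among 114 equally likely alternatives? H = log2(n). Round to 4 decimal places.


H = log2(n)
H = log2(114)
= 6.8329


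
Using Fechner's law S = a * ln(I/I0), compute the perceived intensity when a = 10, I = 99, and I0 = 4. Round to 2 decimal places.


S = 10 * ln(99/4)
I/I0 = 24.75
ln(24.75) = 3.2088
S = 10 * 3.2088
= 32.09


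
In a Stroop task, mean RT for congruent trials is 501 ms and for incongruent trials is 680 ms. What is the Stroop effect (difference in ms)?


Stroop effect = RT(incongruent) - RT(congruent)
= 680 - 501
= 179 ms


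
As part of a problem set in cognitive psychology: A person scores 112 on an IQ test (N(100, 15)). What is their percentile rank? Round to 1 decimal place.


z = (IQ - mean) / SD
z = (112 - 100) / 15 = 0.8
Percentile = Phi(0.8) * 100
Phi(0.8) = 0.788145
= 78.8


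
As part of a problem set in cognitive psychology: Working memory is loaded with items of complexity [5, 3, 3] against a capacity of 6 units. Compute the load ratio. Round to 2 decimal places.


Total complexity = 5 + 3 + 3 = 11
Load = total / capacity = 11 / 6
= 1.83


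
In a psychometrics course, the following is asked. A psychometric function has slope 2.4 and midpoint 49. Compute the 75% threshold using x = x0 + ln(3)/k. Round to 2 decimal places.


At P = 0.75: 0.75 = 1/(1 + e^(-k*(x-x0)))
Solving: e^(-k*(x-x0)) = 1/3
x = x0 + ln(3)/k
ln(3) = 1.0986
x = 49 + 1.0986/2.4
= 49 + 0.4578
= 49.46


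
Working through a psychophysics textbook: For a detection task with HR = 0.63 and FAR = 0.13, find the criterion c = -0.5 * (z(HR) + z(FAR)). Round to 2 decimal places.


c = -0.5 * (z(HR) + z(FAR))
z(0.63) = 0.3319
z(0.13) = -1.1264
c = -0.5 * (0.3319 + -1.1264)
= -0.5 * -0.7945
= 0.40


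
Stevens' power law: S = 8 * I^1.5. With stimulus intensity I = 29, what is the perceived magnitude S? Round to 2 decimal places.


S = 8 * 29^1.5
29^1.5 = 156.1698
S = 8 * 156.1698
= 1249.36


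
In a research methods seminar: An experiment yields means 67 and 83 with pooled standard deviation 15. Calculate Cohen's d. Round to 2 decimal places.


Cohen's d = (M1 - M2) / S_pooled
= (67 - 83) / 15
= -16 / 15
= -1.07


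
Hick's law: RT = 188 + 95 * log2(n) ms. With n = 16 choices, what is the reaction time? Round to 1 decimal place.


RT = 188 + 95 * log2(16)
log2(16) = 4.0
RT = 188 + 95 * 4.0
= 188 + 380.0
= 568.0 ms


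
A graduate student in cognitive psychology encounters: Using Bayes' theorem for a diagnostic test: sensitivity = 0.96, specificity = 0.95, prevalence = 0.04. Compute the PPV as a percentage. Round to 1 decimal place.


PPV = (sens * prev) / (sens * prev + (1-spec) * (1-prev))
Numerator = 0.96 * 0.04 = 0.0384
P(positive and no disease) = (1 - spec) * (1 - prev) = (1 - 0.95) * (1 - 0.04) = 0.048
Denominator = 0.0384 + 0.048 = 0.0864
PPV = 0.0384 / 0.0864 = 0.444444
As percentage = 44.4


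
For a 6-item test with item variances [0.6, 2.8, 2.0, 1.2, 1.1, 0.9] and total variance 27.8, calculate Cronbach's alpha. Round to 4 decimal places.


alpha = (k/(k-1)) * (1 - sum(s_i^2)/s_total^2)
sum(item variances) = 8.6
k/(k-1) = 6/5 = 1.2
1 - 8.6/27.8 = 1 - 0.309353 = 0.690647
alpha = 1.2 * 0.690647
= 0.8288


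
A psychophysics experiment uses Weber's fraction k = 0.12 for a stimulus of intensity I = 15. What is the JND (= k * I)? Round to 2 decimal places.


JND = k * I
JND = 0.12 * 15
= 1.80


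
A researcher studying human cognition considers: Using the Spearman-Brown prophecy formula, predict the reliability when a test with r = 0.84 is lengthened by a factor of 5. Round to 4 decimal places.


r_new = n*r / (1 + (n-1)*r)
Numerator = 5 * 0.84 = 4.2
Denominator = 1 + 4 * 0.84 = 4.36
r_new = 4.2 / 4.36
= 0.9633


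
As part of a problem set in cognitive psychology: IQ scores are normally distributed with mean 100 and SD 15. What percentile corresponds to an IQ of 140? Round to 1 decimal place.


z = (IQ - mean) / SD
z = (140 - 100) / 15 = 2.6667
Percentile = Phi(2.6667) * 100
Phi(2.6667) = 0.99617
= 99.6


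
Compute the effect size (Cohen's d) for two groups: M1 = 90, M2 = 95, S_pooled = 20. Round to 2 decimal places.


Cohen's d = (M1 - M2) / S_pooled
= (90 - 95) / 20
= -5 / 20
= -0.25


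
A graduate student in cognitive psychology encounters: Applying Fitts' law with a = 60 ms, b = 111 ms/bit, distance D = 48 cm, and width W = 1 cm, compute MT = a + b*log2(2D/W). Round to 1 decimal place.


MT = 60 + 111 * log2(2*48/1)
2D/W = 96.0
log2(96.0) = 6.585
MT = 60 + 111 * 6.585
= 790.9 ms


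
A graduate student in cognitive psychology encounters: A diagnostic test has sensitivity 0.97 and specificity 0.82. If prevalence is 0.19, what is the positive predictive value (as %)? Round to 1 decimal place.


PPV = (sens * prev) / (sens * prev + (1-spec) * (1-prev))
Numerator = 0.97 * 0.19 = 0.1843
P(positive and no disease) = (1 - spec) * (1 - prev) = (1 - 0.82) * (1 - 0.19) = 0.1458
Denominator = 0.1843 + 0.1458 = 0.3301
PPV = 0.1843 / 0.3301 = 0.558316
As percentage = 55.8


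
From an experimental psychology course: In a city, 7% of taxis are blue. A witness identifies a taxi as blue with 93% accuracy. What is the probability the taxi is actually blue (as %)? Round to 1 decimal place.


P(blue | says blue) = P(says blue | blue)*P(blue) / [P(says blue | blue)*P(blue) + P(says blue | not blue)*P(not blue)]
Numerator = 0.93 * 0.07 = 0.0651
False identification = 0.07 * 0.93 = 0.0651
P = 0.0651 / (0.0651 + 0.0651)
= 0.0651 / 0.1302
As percentage = 50.0


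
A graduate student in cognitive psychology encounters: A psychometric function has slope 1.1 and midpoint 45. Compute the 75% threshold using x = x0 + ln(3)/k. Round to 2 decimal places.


At P = 0.75: 0.75 = 1/(1 + e^(-k*(x-x0)))
Solving: e^(-k*(x-x0)) = 1/3
x = x0 + ln(3)/k
ln(3) = 1.0986
x = 45 + 1.0986/1.1
= 45 + 0.9987
= 46.00


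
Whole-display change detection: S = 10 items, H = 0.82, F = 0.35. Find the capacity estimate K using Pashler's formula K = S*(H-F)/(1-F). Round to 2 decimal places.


K = S * (H - F) / (1 - F)
H - F = 0.47
1 - F = 0.65
K = 10 * 0.47 / 0.65
= 7.23


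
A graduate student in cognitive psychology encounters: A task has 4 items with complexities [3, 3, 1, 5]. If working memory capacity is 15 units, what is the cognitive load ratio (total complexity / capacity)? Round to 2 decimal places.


Total complexity = 3 + 3 + 1 + 5 = 12
Load = total / capacity = 12 / 15
= 0.80


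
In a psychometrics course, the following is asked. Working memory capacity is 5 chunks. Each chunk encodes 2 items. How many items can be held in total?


Total items = chunks * items_per_chunk
= 5 * 2
= 10


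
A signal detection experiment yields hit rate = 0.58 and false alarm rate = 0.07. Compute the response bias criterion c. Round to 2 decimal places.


c = -0.5 * (z(HR) + z(FAR))
z(0.58) = 0.2019
z(0.07) = -1.4758
c = -0.5 * (0.2019 + -1.4758)
= -0.5 * -1.2739
= 0.64


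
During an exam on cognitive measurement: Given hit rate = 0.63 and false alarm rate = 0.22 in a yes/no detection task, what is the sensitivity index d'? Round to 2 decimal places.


d' = z(HR) - z(FAR)
z(0.63) = 0.3319
z(0.22) = -0.7722
d' = 0.3319 - -0.7722
= 1.10


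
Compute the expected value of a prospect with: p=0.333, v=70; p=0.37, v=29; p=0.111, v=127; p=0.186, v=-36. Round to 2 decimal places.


EU = sum(p_i * v_i)
0.333 * 70 = 23.31
0.37 * 29 = 10.73
0.111 * 127 = 14.097
0.186 * -36 = -6.696
EU = 23.31 + 10.73 + 14.097 + -6.696
= 41.44


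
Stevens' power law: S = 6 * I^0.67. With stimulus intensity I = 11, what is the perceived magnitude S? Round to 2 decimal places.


S = 6 * 11^0.67
11^0.67 = 4.9858
S = 6 * 4.9858
= 29.91


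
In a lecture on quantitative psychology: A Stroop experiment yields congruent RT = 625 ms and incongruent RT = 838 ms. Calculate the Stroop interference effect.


Stroop effect = RT(incongruent) - RT(congruent)
= 838 - 625
= 213 ms


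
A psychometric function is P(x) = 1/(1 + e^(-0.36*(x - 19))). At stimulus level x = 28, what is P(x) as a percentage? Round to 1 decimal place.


P(x) = 1/(1 + e^(-0.36*(28 - 19)))
Exponent = -0.36 * 9 = -3.24
e^(-3.24) = 0.039164
P = 1/(1 + 0.039164) = 0.962312
Percentage = 96.2


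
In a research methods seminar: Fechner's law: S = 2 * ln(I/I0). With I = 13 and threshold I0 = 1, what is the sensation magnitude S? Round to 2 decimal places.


S = 2 * ln(13/1)
I/I0 = 13.0
ln(13.0) = 2.5649
S = 2 * 2.5649
= 5.13


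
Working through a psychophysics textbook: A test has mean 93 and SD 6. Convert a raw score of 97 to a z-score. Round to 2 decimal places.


z = (X - mu) / sigma
= (97 - 93) / 6
= 4 / 6
= 0.67


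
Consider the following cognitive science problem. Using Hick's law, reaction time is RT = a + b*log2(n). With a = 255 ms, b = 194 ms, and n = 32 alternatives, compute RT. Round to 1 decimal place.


RT = 255 + 194 * log2(32)
log2(32) = 5.0
RT = 255 + 194 * 5.0
= 255 + 970.0
= 1225.0 ms


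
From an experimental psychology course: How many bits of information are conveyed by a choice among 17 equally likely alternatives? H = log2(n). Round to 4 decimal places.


H = log2(n)
H = log2(17)
= 4.0875


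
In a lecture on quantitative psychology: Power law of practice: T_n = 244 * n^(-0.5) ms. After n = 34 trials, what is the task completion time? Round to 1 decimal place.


T_n = 244 * 34^(-0.5)
34^(-0.5) = 0.171499
T_n = 244 * 0.171499
= 41.8 ms
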